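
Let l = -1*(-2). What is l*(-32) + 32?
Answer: -32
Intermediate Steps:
l = 2
l*(-32) + 32 = 2*(-32) + 32 = -64 + 32 = -32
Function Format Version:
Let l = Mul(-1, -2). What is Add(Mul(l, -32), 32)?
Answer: -32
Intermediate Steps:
l = 2
Add(Mul(l, -32), 32) = Add(Mul(2, -32), 32) = Add(-64, 32) = -32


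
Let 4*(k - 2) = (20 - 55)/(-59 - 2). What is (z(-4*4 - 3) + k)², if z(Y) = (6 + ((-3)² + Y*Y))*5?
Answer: 210904133049/59536 ≈ 3.5425e+6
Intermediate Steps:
z(Y) = 75 + 5*Y² (z(Y) = (6 + (9 + Y²))*5 = (15 + Y²)*5 = 75 + 5*Y²)
k = 523/244 (k = 2 + ((20 - 55)/(-59 - 2))/4 = 2 + (-35/(-61))/4 = 2 + (-35*(-1/61))/4 = 2 + (¼)*(35/61) = 2 + 35/244 = 523/244 ≈ 2.1434)
(z(-4*4 - 3) + k)² = ((75 + 5*(-4*4 - 3)²) + 523/244)² = ((75 + 5*(-16 - 3)²) + 523/244)² = ((75 + 5*(-19)²) + 523/244)² = ((75 + 5*361) + 523/244)² = ((75 + 1805) + 523/244)² = (1880 + 523/244)² = (459243/244)² = 210904133049/59536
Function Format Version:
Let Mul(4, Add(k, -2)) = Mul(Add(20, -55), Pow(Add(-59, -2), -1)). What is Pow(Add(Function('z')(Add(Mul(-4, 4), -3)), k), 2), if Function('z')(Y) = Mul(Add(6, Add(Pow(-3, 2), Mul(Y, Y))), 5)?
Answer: Rational(210904133049, 59536) ≈ 3.5425e+6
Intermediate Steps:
Function('z')(Y) = Add(75, Mul(5, Pow(Y, 2))) (Function('z')(Y) = Mul(Add(6, Add(9, Pow(Y, 2))), 5) = Mul(Add(15, Pow(Y, 2)), 5) = Add(75, Mul(5, Pow(Y, 2))))
k = Rational(523, 244) (k = Add(2, Mul(Rational(1, 4), Mul(Add(20, -55), Pow(Add(-59, -2), -1)))) = Add(2, Mul(Rational(1, 4), Mul(-35, Pow(-61, -1)))) = Add(2, Mul(Rational(1, 4), Mul(-35, Rational(-1, 61)))) = Add(2, Mul(Rational(1, 4), Rational(35, 61))) = Add(2, Rational(35, 244)) = Rational(523, 244) ≈ 2.1434)
Pow(Add(Function('z')(Add(Mul(-4, 4), -3)), k), 2) = Pow(Add(Add(75, Mul(5, Pow(Add(Mul(-4, 4), -3), 2))), Rational(523, 244)), 2) = Pow(Add(Add(75, Mul(5, Pow(Add(-16, -3), 2))), Rational(523, 244)), 2) = Pow(Add(Add(75, Mul(5, Pow(-19, 2))), Rational(523, 244)), 2) = Pow(Add(Add(75, Mul(5, 361)), Rational(523, 244)), 2) = Pow(Add(Add(75, 1805), Rational(523, 244)), 2) = Pow(Add(1880, Rational(523, 244)), 2) = Pow(Rational(459243, 244), 2) = Rational(210904133049, 59536)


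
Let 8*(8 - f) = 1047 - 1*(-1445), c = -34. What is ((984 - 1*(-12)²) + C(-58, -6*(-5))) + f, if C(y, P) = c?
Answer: 1005/2 ≈ 502.50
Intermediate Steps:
C(y, P) = -34
f = -607/2 (f = 8 - (1047 - 1*(-1445))/8 = 8 - (1047 + 1445)/8 = 8 - ⅛*2492 = 8 - 623/2 = -607/2 ≈ -303.50)
((984 - 1*(-12)²) + C(-58, -6*(-5))) + f = ((984 - 1*(-12)²) - 34) - 607/2 = ((984 - 1*144) - 34) - 607/2 = ((984 - 144) - 34) - 607/2 = (840 - 34) - 607/2 = 806 - 607/2 = 1005/2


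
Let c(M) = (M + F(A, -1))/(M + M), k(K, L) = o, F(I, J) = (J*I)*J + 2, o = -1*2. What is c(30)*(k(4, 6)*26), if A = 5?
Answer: -481/15 ≈ -32.067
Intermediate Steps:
o = -2
F(I, J) = 2 + I*J² (F(I, J) = (I*J)*J + 2 = I*J² + 2 = 2 + I*J²)
k(K, L) = -2
c(M) = (7 + M)/(2*M) (c(M) = (M + (2 + 5*(-1)²))/(M + M) = (M + (2 + 5*1))/((2*M)) = (M + (2 + 5))*(1/(2*M)) = (M + 7)*(1/(2*M)) = (7 + M)*(1/(2*M)) = (7 + M)/(2*M))
c(30)*(k(4, 6)*26) = ((½)*(7 + 30)/30)*(-2*26) = ((½)*(1/30)*37)*(-52) = (37/60)*(-52) = -481/15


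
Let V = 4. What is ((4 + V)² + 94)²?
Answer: 24964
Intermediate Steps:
((4 + V)² + 94)² = ((4 + 4)² + 94)² = (8² + 94)² = (64 + 94)² = 158² = 24964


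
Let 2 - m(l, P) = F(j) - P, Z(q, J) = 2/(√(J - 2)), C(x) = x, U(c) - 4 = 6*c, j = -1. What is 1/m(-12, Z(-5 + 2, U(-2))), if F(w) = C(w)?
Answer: 15/47 + I*√10/47 ≈ 0.31915 + 0.067283*I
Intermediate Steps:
U(c) = 4 + 6*c
Z(q, J) = 2/√(-2 + J) (Z(q, J) = 2/(√(-2 + J)) = 2/√(-2 + J))
F(w) = w
m(l, P) = 3 + P (m(l, P) = 2 - (-1 - P) = 2 + (1 + P) = 3 + P)
1/m(-12, Z(-5 + 2, U(-2))) = 1/(3 + 2/√(-2 + (4 + 6*(-2)))) = 1/(3 + 2/√(-2 + (4 - 12))) = 1/(3 + 2/√(-2 - 8)) = 1/(3 + 2/√(-10)) = 1/(3 + 2*(-I*√10/10)) = 1/(3 - I*√10/5)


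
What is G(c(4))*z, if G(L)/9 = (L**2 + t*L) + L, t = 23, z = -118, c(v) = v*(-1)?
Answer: 84960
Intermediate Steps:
c(v) = -v
G(L) = 9*L**2 + 216*L (G(L) = 9*((L**2 + 23*L) + L) = 9*(L**2 + 24*L) = 9*L**2 + 216*L)
G(c(4))*z = (9*(-1*4)*(24 - 1*4))*(-118) = (9*(-4)*(24 - 4))*(-118) = (9*(-4)*20)*(-118) = -720*(-118) = 84960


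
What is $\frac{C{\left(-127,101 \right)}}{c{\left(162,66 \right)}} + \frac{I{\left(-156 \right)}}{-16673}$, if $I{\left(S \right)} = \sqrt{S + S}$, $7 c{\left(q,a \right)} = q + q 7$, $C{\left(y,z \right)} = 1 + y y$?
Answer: $\frac{56455}{648} - \frac{2 i \sqrt{78}}{16673} \approx 87.122 - 0.0010594 i$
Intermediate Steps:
$C{\left(y,z \right)} = 1 + y^{2}$
$c{\left(q,a \right)} = \frac{8 q}{7}$ ($c{\left(q,a \right)} = \frac{q + q 7}{7} = \frac{q + 7 q}{7} = \frac{8 q}{7}$)
$I{\left(S \right)} = \sqrt{2} \sqrt{S}$ ($I{\left(S \right)} = \sqrt{2 S} = \sqrt{2} \sqrt{S}$)
$\frac{C{\left(-127,101 \right)}}{c{\left(162,66 \right)}} + \frac{I{\left(-156 \right)}}{-16673} = \frac{1 + \left(-127\right)^{2}}{\frac{8}{7} \cdot 162} + \frac{\sqrt{2} \sqrt{-156}}{-16673} = \frac{1 + 16129}{\frac{1296}{7}} + \sqrt{2} \cdot 2 i \sqrt{39} \left(- \frac{1}{16673}\right) = 16130 \cdot \frac{7}{1296} + 2 i \sqrt{78} \left(- \frac{1}{16673}\right) = \frac{56455}{648} - \frac{2 i \sqrt{78}}{16673}$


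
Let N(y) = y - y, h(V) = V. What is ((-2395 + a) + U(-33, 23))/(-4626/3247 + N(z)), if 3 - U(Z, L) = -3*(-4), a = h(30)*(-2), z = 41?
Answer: 4000304/2313 ≈ 1729.5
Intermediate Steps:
N(y) = 0
a = -60 (a = 30*(-2) = -60)
U(Z, L) = -9 (U(Z, L) = 3 - (-3)*(-4) = 3 - 1*12 = 3 - 12 = -9)
((-2395 + a) + U(-33, 23))/(-4626/3247 + N(z)) = ((-2395 - 60) - 9)/(-4626/3247 + 0) = (-2455 - 9)/(-4626*1/3247 + 0) = -2464/(-4626/3247 + 0) = -2464/(-4626/3247) = -2464*(-3247/4626) = 4000304/2313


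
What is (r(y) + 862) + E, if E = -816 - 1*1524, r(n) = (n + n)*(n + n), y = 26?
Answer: 1226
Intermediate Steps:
r(n) = 4*n² (r(n) = (2*n)*(2*n) = 4*n²)
E = -2340 (E = -816 - 1524 = -2340)
(r(y) + 862) + E = (4*26² + 862) - 2340 = (4*676 + 862) - 2340 = (2704 + 862) - 2340 = 3566 - 2340 = 1226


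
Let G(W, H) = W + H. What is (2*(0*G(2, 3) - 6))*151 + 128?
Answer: -1684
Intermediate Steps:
G(W, H) = H + W
(2*(0*G(2, 3) - 6))*151 + 128 = (2*(0*(3 + 2) - 6))*151 + 128 = (2*(0*5 - 6))*151 + 128 = (2*(0 - 6))*151 + 128 = (2*(-6))*151 + 128 = -12*151 + 128 = -1812 + 128 = -1684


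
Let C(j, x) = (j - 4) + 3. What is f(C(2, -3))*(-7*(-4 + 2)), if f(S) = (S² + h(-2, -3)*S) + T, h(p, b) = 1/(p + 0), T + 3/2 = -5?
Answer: -84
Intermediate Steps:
T = -13/2 (T = -3/2 - 5 = -13/2 ≈ -6.5000)
h(p, b) = 1/p
C(j, x) = -1 + j (C(j, x) = (-4 + j) + 3 = -1 + j)
f(S) = -13/2 + S² - S/2 (f(S) = (S² + S/(-2)) - 13/2 = (S² - S/2) - 13/2 = -13/2 + S² - S/2)
f(C(2, -3))*(-7*(-4 + 2)) = (-13/2 + (-1 + 2)² - (-1 + 2)/2)*(-7*(-4 + 2)) = (-13/2 + 1² - ½*1)*(-7*(-2)) = (-13/2 + 1 - ½)*14 = -6*14 = -84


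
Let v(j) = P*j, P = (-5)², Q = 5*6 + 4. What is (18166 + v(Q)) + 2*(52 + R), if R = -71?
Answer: 18978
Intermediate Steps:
Q = 34 (Q = 30 + 4 = 34)
P = 25
v(j) = 25*j
(18166 + v(Q)) + 2*(52 + R) = (18166 + 25*34) + 2*(52 - 71) = (18166 + 850) + 2*(-19) = 19016 - 38 = 18978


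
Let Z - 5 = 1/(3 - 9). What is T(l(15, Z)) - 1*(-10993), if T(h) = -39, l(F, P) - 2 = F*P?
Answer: 10954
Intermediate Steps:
Z = 29/6 (Z = 5 + 1/(3 - 9) = 5 + 1/(-6) = 5 - ⅙ = 29/6 ≈ 4.8333)
l(F, P) = 2 + F*P
T(l(15, Z)) - 1*(-10993) = -39 - 1*(-10993) = -39 + 10993 = 10954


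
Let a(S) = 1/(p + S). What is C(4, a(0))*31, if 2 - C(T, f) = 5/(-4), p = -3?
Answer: 403/4 ≈ 100.75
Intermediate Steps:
a(S) = 1/(-3 + S)
C(T, f) = 13/4 (C(T, f) = 2 - 5/(-4) = 2 - 5*(-1)/4 = 2 - 1*(-5/4) = 2 + 5/4 = 13/4)
C(4, a(0))*31 = (13/4)*31 = 403/4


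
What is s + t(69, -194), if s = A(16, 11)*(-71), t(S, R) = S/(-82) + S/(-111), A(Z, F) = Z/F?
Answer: -3495453/33374 ≈ -104.74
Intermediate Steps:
t(S, R) = -193*S/9102 (t(S, R) = S*(-1/82) + S*(-1/111) = -S/82 - S/111 = -193*S/9102)
s = -1136/11 (s = (16/11)*(-71) = -1136/11 ≈ -103.27)
s + t(69, -194) = -1136/11 - 193/9102*69 = -1136/11 - 4439/3034 = -3495453/33374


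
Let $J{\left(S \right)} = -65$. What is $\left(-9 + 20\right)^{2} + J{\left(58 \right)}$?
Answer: $56$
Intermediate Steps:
$\left(-9 + 20\right)^{2} + J{\left(58 \right)} = \left(-9 + 20\right)^{2} - 65 = 11^{2} - 65 = 121 - 65 = 56$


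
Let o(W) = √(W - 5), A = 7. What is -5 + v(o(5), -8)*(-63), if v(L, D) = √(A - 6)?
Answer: -68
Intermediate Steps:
o(W) = √(-5 + W)
v(L, D) = 1 (v(L, D) = √(7 - 6) = √1 = 1)
-5 + v(o(5), -8)*(-63) = -5 + 1*(-63) = -5 - 63 = -68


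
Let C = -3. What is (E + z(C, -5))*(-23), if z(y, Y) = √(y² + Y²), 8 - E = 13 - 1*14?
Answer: -207 - 23*√34 ≈ -341.11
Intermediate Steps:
E = 9 (E = 8 - (13 - 1*14) = 8 - (13 - 14) = 8 - 1*(-1) = 8 + 1 = 9)
z(y, Y) = √(Y² + y²)
(E + z(C, -5))*(-23) = (9 + √((-5)² + (-3)²))*(-23) = (9 + √(25 + 9))*(-23) = (9 + √34)*(-23) = -207 - 23*√34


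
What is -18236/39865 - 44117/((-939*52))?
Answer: 868296797/1946528220 ≈ 0.44607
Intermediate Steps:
-18236/39865 - 44117/((-939*52)) = -18236*1/39865 - 44117/(-48828) = -18236/39865 - 44117*(-1/48828) = -18236/39865 + 44117/48828 = 868296797/1946528220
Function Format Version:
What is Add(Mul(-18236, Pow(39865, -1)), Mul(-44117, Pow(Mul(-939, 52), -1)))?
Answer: Rational(868296797, 1946528220) ≈ 0.44607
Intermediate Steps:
Add(Mul(-18236, Pow(39865, -1)), Mul(-44117, Pow(Mul(-939, 52), -1))) = Add(Mul(-18236, Rational(1, 39865)), Mul(-44117, Pow(-48828, -1))) = Add(Rational(-18236, 39865), Mul(-44117, Rational(-1, 48828))) = Add(Rational(-18236, 39865), Rational(44117, 48828)) = Rational(868296797, 1946528220)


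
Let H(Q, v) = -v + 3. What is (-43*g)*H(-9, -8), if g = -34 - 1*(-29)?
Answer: 2365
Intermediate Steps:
g = -5 (g = -34 + 29 = -5)
H(Q, v) = 3 - v
(-43*g)*H(-9, -8) = (-43*(-5))*(3 - 1*(-8)) = 215*(3 + 8) = 215*11 = 2365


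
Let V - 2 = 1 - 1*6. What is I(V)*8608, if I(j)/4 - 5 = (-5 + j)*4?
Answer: -929664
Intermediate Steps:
V = -3 (V = 2 + (1 - 1*6) = 2 + (1 - 6) = 2 - 5 = -3)
I(j) = -60 + 16*j (I(j) = 20 + 4*((-5 + j)*4) = 20 + 4*(-20 + 4*j) = 20 + (-80 + 16*j) = -60 + 16*j)
I(V)*8608 = (-60 + 16*(-3))*8608 = (-60 - 48)*8608 = -108*8608 = -929664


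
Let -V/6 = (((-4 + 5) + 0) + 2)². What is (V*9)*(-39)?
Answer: 18954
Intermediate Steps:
V = -54 (V = -6*(((-4 + 5) + 0) + 2)² = -6*((1 + 0) + 2)² = -6*(1 + 2)² = -6*3² = -6*9 = -54)
(V*9)*(-39) = -54*9*(-39) = -486*(-39) = 18954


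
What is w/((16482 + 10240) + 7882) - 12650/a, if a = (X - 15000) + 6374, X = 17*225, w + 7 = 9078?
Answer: 481290471/166133804 ≈ 2.8970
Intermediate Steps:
w = 9071 (w = -7 + 9078 = 9071)
X = 3825
a = -4801 (a = (3825 - 15000) + 6374 = -11175 + 6374 = -4801)
w/((16482 + 10240) + 7882) - 12650/a = 9071/((16482 + 10240) + 7882) - 12650/(-4801) = 9071/(26722 + 7882) - 12650*(-1/4801) = 9071/34604 + 12650/4801 = 481290471/166133804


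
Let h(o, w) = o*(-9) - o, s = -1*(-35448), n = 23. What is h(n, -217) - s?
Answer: -35678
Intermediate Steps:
s = 35448
h(o, w) = -10*o (h(o, w) = -9*o - o = -10*o)
h(n, -217) - s = -10*23 - 1*35448 = -230 - 35448 = -35678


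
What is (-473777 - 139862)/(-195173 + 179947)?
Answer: 613639/15226 ≈ 40.302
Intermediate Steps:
(-473777 - 139862)/(-195173 + 179947) = -613639/(-15226) = -613639*(-1/15226) = 613639/15226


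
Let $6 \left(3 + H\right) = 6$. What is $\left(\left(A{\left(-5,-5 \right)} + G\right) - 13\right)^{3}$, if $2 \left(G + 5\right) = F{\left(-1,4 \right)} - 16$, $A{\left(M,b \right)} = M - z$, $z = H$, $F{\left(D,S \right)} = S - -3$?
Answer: $- \frac{132651}{8} \approx -16581.0$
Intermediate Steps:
$H = -2$ ($H = -3 + \frac{1}{6} \cdot 6 = -3 + 1 = -2$)
$F{\left(D,S \right)} = 3 + S$ ($F{\left(D,S \right)} = S + 3 = 3 + S$)
$z = -2$
$A{\left(M,b \right)} = 2 + M$ ($A{\left(M,b \right)} = M - -2 = M + 2 = 2 + M$)
$G = - \frac{19}{2}$ ($G = -5 + \frac{\left(3 + 4\right) - 16}{2} = -5 + \frac{7 - 16}{2} = -5 + \frac{1}{2} \left(-9\right) = -5 - \frac{9}{2} = - \frac{19}{2} \approx -9.5$)
$\left(\left(A{\left(-5,-5 \right)} + G\right) - 13\right)^{3} = \left(\left(\left(2 - 5\right) - \frac{19}{2}\right) - 13\right)^{3} = \left(\left(-3 - \frac{19}{2}\right) - 13\right)^{3} = \left(- \frac{25}{2} - 13\right)^{3} = \left(- \frac{51}{2}\right)^{3} = - \frac{132651}{8}$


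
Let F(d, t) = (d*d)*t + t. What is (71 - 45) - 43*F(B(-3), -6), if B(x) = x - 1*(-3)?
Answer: 284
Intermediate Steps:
B(x) = 3 + x (B(x) = x + 3 = 3 + x)
F(d, t) = t + t*d² (F(d, t) = d²*t + t = t*d² + t = t + t*d²)
(71 - 45) - 43*F(B(-3), -6) = (71 - 45) - (-258)*(1 + (3 - 3)²) = 26 - (-258)*(1 + 0²) = 26 - (-258)*(1 + 0) = 26 - (-258) = 26 - 43*(-6) = 26 + 258 = 284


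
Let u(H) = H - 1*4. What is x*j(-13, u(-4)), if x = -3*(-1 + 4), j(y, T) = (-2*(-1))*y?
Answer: 234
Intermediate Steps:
u(H) = -4 + H (u(H) = H - 4 = -4 + H)
j(y, T) = 2*y
x = -9 (x = -3*3 = -9)
x*j(-13, u(-4)) = -18*(-13) = -9*(-26) = 234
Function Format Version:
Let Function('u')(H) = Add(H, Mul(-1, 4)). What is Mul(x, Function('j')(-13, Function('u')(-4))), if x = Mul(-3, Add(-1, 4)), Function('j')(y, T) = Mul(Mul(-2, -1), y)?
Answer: 234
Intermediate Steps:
Function('u')(H) = Add(-4, H) (Function('u')(H) = Add(H, -4) = Add(-4, H))
Function('j')(y, T) = Mul(2, y)
x = -9 (x = Mul(-3, 3) = -9)
Mul(x, Function('j')(-13, Function('u')(-4))) = Mul(-9, Mul(2, -13)) = Mul(-9, -26) = 234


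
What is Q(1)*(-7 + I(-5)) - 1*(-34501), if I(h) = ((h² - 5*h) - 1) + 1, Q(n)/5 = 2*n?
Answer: 34931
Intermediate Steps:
Q(n) = 10*n (Q(n) = 5*(2*n) = 10*n)
I(h) = h² - 5*h (I(h) = (-1 + h² - 5*h) + 1 = h² - 5*h)
Q(1)*(-7 + I(-5)) - 1*(-34501) = (10*1)*(-7 - 5*(-5 - 5)) - 1*(-34501) = 10*(-7 - 5*(-10)) + 34501 = 10*(-7 + 50) + 34501 = 10*43 + 34501 = 430 + 34501 = 34931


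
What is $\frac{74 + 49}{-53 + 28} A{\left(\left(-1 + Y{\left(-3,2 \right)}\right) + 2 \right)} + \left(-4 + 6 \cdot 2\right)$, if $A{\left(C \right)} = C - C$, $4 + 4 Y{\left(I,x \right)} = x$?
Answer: $8$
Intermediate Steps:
$Y{\left(I,x \right)} = -1 + \frac{x}{4}$
$A{\left(C \right)} = 0$
$\frac{74 + 49}{-53 + 28} A{\left(\left(-1 + Y{\left(-3,2 \right)}\right) + 2 \right)} + \left(-4 + 6 \cdot 2\right) = \frac{74 + 49}{-53 + 28} \cdot 0 + \left(-4 + 6 \cdot 2\right) = \frac{123}{-25} \cdot 0 + \left(-4 + 12\right) = 123 \left(- \frac{1}{25}\right) 0 + 8 = \left(- \frac{123}{25}\right) 0 + 8 = 0 + 8 = 8$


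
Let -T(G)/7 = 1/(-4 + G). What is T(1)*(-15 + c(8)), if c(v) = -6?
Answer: -49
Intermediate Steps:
T(G) = -7/(-4 + G)
T(1)*(-15 + c(8)) = (-7/(-4 + 1))*(-15 - 6) = -7/(-3)*(-21) = -7*(-⅓)*(-21) = (7/3)*(-21) = -49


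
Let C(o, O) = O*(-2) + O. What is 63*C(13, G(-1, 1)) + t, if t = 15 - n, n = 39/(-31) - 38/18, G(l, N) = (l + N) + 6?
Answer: -100337/279 ≈ -359.63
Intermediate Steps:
G(l, N) = 6 + N + l (G(l, N) = (N + l) + 6 = 6 + N + l)
C(o, O) = -O (C(o, O) = -2*O + O = -O)
n = -940/279 (n = 39*(-1/31) - 38*1/18 = -39/31 - 19/9 = -940/279 ≈ -3.3692)
t = 5125/279 (t = 15 - 1*(-940/279) = 15 + 940/279 = 5125/279 ≈ 18.369)
63*C(13, G(-1, 1)) + t = 63*(-(6 + 1 - 1)) + 5125/279 = 63*(-1*6) + 5125/279 = 63*(-6) + 5125/279 = -378 + 5125/279 = -100337/279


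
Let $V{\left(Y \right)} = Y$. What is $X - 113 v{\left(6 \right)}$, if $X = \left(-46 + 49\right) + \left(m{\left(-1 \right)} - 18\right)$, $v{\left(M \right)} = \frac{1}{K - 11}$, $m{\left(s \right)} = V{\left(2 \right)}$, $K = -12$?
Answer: $- \frac{186}{23} \approx -8.087$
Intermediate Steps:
$m{\left(s \right)} = 2$
$v{\left(M \right)} = - \frac{1}{23}$ ($v{\left(M \right)} = \frac{1}{-12 - 11} = \frac{1}{-23} = - \frac{1}{23}$)
$X = -13$ ($X = \left(-46 + 49\right) + \left(2 - 18\right) = 3 + \left(2 - 18\right) = 3 - 16 = -13$)
$X - 113 v{\left(6 \right)} = -13 - - \frac{113}{23} = -13 + \frac{113}{23} = - \frac{186}{23}$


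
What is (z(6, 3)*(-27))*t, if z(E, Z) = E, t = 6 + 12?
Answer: -2916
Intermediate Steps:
t = 18
(z(6, 3)*(-27))*t = (6*(-27))*18 = -162*18 = -2916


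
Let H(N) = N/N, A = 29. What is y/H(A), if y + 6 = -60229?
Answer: -60235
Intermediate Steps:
H(N) = 1
y = -60235 (y = -6 - 60229 = -60235)
y/H(A) = -60235/1 = -60235*1 = -60235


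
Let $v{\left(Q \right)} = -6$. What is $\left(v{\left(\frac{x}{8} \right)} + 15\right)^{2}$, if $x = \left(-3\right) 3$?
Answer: $81$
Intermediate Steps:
$x = -9$
$\left(v{\left(\frac{x}{8} \right)} + 15\right)^{2} = \left(-6 + 15\right)^{2} = 9^{2} = 81$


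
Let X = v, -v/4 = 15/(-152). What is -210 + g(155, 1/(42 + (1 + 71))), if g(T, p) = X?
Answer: -7965/38 ≈ -209.61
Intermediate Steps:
v = 15/38 (v = -60/(-152) = -60*(-1)/152 = -4*(-15/152) = 15/38 ≈ 0.39474)
X = 15/38 ≈ 0.39474
g(T, p) = 15/38
-210 + g(155, 1/(42 + (1 + 71))) = -210 + 15/38 = -7965/38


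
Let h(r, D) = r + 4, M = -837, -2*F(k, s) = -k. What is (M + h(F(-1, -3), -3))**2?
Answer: 2778889/4 ≈ 6.9472e+5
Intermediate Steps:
F(k, s) = k/2 (F(k, s) = -(-1)*k/2 = k/2)
h(r, D) = 4 + r
(M + h(F(-1, -3), -3))**2 = (-837 + (4 + (1/2)*(-1)))**2 = (-837 + (4 - 1/2))**2 = (-837 + 7/2)**2 = (-1667/2)**2 = 2778889/4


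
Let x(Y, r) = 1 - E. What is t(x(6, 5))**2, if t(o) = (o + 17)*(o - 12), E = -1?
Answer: 36100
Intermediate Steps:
x(Y, r) = 2 (x(Y, r) = 1 - 1*(-1) = 1 + 1 = 2)
t(o) = (-12 + o)*(17 + o) (t(o) = (17 + o)*(-12 + o) = (-12 + o)*(17 + o))
t(x(6, 5))**2 = (-204 + 2**2 + 5*2)**2 = (-204 + 4 + 10)**2 = (-190)**2 = 36100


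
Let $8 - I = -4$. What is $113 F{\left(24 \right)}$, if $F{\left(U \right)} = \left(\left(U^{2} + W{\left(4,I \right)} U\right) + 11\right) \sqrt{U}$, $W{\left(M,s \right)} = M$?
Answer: $154358 \sqrt{6} \approx 3.781 \cdot 10^{5}$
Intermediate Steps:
$I = 12$ ($I = 8 - -4 = 8 + 4 = 12$)
$F{\left(U \right)} = \sqrt{U} \left(11 + U^{2} + 4 U\right)$ ($F{\left(U \right)} = \left(\left(U^{2} + 4 U\right) + 11\right) \sqrt{U} = \left(11 + U^{2} + 4 U\right) \sqrt{U} = \sqrt{U} \left(11 + U^{2} + 4 U\right)$)
$113 F{\left(24 \right)} = 113 \sqrt{24} \left(11 + 24^{2} + 4 \cdot 24\right) = 113 \cdot 2 \sqrt{6} \left(11 + 576 + 96\right) = 113 \cdot 2 \sqrt{6} \cdot 683 = 113 \cdot 1366 \sqrt{6} = 154358 \sqrt{6}$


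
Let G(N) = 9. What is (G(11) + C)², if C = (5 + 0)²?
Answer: 1156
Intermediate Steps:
C = 25 (C = 5² = 25)
(G(11) + C)² = (9 + 25)² = 34² = 1156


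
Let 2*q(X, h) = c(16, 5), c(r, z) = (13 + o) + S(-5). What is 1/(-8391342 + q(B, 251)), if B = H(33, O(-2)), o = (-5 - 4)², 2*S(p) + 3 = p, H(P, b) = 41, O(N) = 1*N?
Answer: -1/8391297 ≈ -1.1917e-7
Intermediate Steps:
O(N) = N
S(p) = -3/2 + p/2
o = 81 (o = (-9)² = 81)
B = 41
c(r, z) = 90 (c(r, z) = (13 + 81) + (-3/2 + (½)*(-5)) = 94 + (-3/2 - 5/2) = 94 - 4 = 90)
q(X, h) = 45 (q(X, h) = (½)*90 = 45)
1/(-8391342 + q(B, 251)) = 1/(-8391342 + 45) = 1/(-8391297) = -1/8391297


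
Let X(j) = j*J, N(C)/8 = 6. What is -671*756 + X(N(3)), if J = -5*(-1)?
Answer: -507036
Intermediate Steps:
N(C) = 48 (N(C) = 8*6 = 48)
J = 5
X(j) = 5*j (X(j) = j*5 = 5*j)
-671*756 + X(N(3)) = -671*756 + 5*48 = -507276 + 240 = -507036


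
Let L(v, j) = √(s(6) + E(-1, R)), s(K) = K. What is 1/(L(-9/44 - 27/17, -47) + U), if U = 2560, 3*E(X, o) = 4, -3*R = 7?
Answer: 3840/9830389 - √66/19660778 ≈ 0.00039021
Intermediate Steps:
R = -7/3 (R = -⅓*7 = -7/3 ≈ -2.3333)
E(X, o) = 4/3 (E(X, o) = (⅓)*4 = 4/3)
L(v, j) = √66/3 (L(v, j) = √(6 + 4/3) = √(22/3) = √66/3)
1/(L(-9/44 - 27/17, -47) + U) = 1/(√66/3 + 2560) = 1/(2560 + √66/3)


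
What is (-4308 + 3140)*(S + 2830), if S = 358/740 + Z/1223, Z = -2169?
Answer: -747531497208/226255 ≈ -3.3039e+6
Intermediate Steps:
S = -583613/452510 (S = 358/740 - 2169/1223 = 358*(1/740) - 2169*1/1223 = 179/370 - 2169/1223 = -583613/452510 ≈ -1.2897)
(-4308 + 3140)*(S + 2830) = (-4308 + 3140)*(-583613/452510 + 2830) = -1168*1280019687/452510 = -747531497208/226255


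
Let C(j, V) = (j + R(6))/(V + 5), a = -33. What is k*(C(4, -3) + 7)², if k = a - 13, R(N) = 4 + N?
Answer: -9016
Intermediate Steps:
C(j, V) = (10 + j)/(5 + V) (C(j, V) = (j + (4 + 6))/(V + 5) = (j + 10)/(5 + V) = (10 + j)/(5 + V))
k = -46 (k = -33 - 13 = -46)
k*(C(4, -3) + 7)² = -46*((10 + 4)/(5 - 3) + 7)² = -46*(14/2 + 7)² = -46*((½)*14 + 7)² = -46*(7 + 7)² = -46*14² = -46*196 = -9016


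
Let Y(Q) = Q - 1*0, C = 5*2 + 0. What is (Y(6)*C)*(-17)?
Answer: -1020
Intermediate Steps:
C = 10 (C = 10 + 0 = 10)
Y(Q) = Q (Y(Q) = Q + 0 = Q)
(Y(6)*C)*(-17) = (6*10)*(-17) = 60*(-17) = -1020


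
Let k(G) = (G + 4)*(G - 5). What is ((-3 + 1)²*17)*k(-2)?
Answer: -952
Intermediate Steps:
k(G) = (-5 + G)*(4 + G) (k(G) = (4 + G)*(-5 + G) = (-5 + G)*(4 + G))
((-3 + 1)²*17)*k(-2) = ((-3 + 1)²*17)*(-20 + (-2)² - 1*(-2)) = ((-2)²*17)*(-20 + 4 + 2) = (4*17)*(-14) = 68*(-14) = -952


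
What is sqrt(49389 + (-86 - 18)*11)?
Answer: sqrt(48245) ≈ 219.65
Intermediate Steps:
sqrt(49389 + (-86 - 18)*11) = sqrt(49389 - 104*11) = sqrt(49389 - 1144) = sqrt(48245)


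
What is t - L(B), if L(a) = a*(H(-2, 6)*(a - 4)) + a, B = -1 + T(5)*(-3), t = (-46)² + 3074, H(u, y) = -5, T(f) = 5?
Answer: 6806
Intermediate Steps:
t = 5190 (t = 2116 + 3074 = 5190)
B = -16 (B = -1 + 5*(-3) = -1 - 15 = -16)
L(a) = a + a*(20 - 5*a) (L(a) = a*(-5*(a - 4)) + a = a*(-5*(-4 + a)) + a = a*(20 - 5*a) + a = a + a*(20 - 5*a))
t - L(B) = 5190 - (-16)*(21 - 5*(-16)) = 5190 - (-16)*(21 + 80) = 5190 - (-16)*101 = 5190 - 1*(-1616) = 5190 + 1616 = 6806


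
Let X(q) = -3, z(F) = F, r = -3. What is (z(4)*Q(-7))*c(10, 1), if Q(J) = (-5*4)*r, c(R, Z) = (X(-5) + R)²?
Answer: 11760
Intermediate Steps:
c(R, Z) = (-3 + R)²
Q(J) = 60 (Q(J) = -5*4*(-3) = -20*(-3) = 60)
(z(4)*Q(-7))*c(10, 1) = (4*60)*(-3 + 10)² = 240*7² = 240*49 = 11760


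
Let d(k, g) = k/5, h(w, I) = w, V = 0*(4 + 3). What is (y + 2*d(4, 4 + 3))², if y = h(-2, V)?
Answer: 4/25 ≈ 0.16000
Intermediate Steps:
V = 0 (V = 0*7 = 0)
d(k, g) = k/5 (d(k, g) = k*(⅕) = k/5)
y = -2
(y + 2*d(4, 4 + 3))² = (-2 + 2*((⅕)*4))² = (-2 + 2*(⅘))² = (-2 + 8/5)² = (-⅖)² = 4/25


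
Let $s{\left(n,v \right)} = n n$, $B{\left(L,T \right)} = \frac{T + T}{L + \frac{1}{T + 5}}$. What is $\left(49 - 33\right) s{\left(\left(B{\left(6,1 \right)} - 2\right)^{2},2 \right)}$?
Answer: $\frac{236421376}{1874161} \approx 126.15$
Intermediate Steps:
$B{\left(L,T \right)} = \frac{2 T}{L + \frac{1}{5 + T}}$
$s{\left(n,v \right)} = n^{2}$
$\left(49 - 33\right) s{\left(\left(B{\left(6,1 \right)} - 2\right)^{2},2 \right)} = \left(49 - 33\right) \left(\left(2 \cdot 1 \frac{1}{1 + 5 \cdot 6 + 6 \cdot 1} \left(5 + 1\right) - 2\right)^{2}\right)^{2} = 16 \left(\left(2 \cdot 1 \frac{1}{1 + 30 + 6} \cdot 6 - 2\right)^{2}\right)^{2} = 16 \left(\left(2 \cdot 1 \cdot \frac{1}{37} \cdot 6 - 2\right)^{2}\right)^{2} = 16 \left(\left(\frac{12}{37} - 2\right)^{2}\right)^{2} = 16 \left(\left(- \frac{62}{37}\right)^{2}\right)^{2} = 16 \left(\frac{3844}{1369}\right)^{2} = 16 \cdot \frac{14776336}{1874161} = \frac{236421376}{1874161}$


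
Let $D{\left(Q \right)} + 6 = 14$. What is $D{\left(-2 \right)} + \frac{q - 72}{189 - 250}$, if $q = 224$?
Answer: $\frac{336}{61} \approx 5.5082$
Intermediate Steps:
$D{\left(Q \right)} = 8$ ($D{\left(Q \right)} = -6 + 14 = 8$)
$D{\left(-2 \right)} + \frac{q - 72}{189 - 250} = 8 + \frac{224 - 72}{189 - 250} = 8 + \frac{152}{-61} = 8 + 152 \left(- \frac{1}{61}\right) = 8 - \frac{152}{61} = \frac{336}{61}$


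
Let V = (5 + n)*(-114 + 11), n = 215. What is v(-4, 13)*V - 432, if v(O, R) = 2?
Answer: -45752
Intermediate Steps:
V = -22660 (V = (5 + 215)*(-114 + 11) = 220*(-103) = -22660)
v(-4, 13)*V - 432 = 2*(-22660) - 432 = -45320 - 432 = -45752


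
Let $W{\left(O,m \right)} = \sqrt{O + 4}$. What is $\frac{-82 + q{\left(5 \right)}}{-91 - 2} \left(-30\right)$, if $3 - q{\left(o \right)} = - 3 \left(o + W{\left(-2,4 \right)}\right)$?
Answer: $- \frac{640}{31} + \frac{30 \sqrt{2}}{31} \approx -19.277$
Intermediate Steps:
$W{\left(O,m \right)} = \sqrt{4 + O}$
$q{\left(o \right)} = 3 + 3 o + 3 \sqrt{2}$ ($q{\left(o \right)} = 3 - - 3 \left(o + \sqrt{4 - 2}\right) = 3 - - 3 \left(o + \sqrt{2}\right) = 3 - \left(- 3 o - 3 \sqrt{2}\right) = 3 + \left(3 o + 3 \sqrt{2}\right) = 3 + 3 o + 3 \sqrt{2}$)
$\frac{-82 + q{\left(5 \right)}}{-91 - 2} \left(-30\right) = \frac{-82 + \left(3 + 3 \cdot 5 + 3 \sqrt{2}\right)}{-91 - 2} \left(-30\right) = \frac{-82 + \left(3 + 15 + 3 \sqrt{2}\right)}{-93} \left(-30\right) = \left(-82 + \left(18 + 3 \sqrt{2}\right)\right) \left(- \frac{1}{93}\right) \left(-30\right) = \left(-64 + 3 \sqrt{2}\right) \left(- \frac{1}{93}\right) \left(-30\right) = \left(\frac{64}{93} - \frac{\sqrt{2}}{31}\right) \left(-30\right) = - \frac{640}{31} + \frac{30 \sqrt{2}}{31}$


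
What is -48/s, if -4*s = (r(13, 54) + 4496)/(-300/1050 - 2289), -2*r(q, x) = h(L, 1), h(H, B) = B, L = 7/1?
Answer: -2051200/20979 ≈ -97.774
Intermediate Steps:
L = 7 (L = 7*1 = 7)
r(q, x) = -½ (r(q, x) = -½*1 = -½)
s = 62937/128200 (s = -(-½ + 4496)/(4*(-300/1050 - 2289)) = -8991/(8*(-300*1/1050 - 2289)) = -8991/(8*(-2/7 - 2289)) = -8991/(8*(-16025/7)) = -8991*(-7)/(8*16025) = -¼*(-62937/32050) = 62937/128200 ≈ 0.49093)
-48/s = -48/62937/128200 = -48*128200/62937 = -2051200/20979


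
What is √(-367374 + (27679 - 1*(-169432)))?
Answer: I*√170263 ≈ 412.63*I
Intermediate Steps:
√(-367374 + (27679 - 1*(-169432))) = √(-367374 + (27679 + 169432)) = √(-367374 + 197111) = √(-170263) = I*√170263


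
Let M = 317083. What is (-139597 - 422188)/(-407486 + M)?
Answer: 561785/90403 ≈ 6.2142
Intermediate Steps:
(-139597 - 422188)/(-407486 + M) = (-139597 - 422188)/(-407486 + 317083) = -561785/(-90403) = -561785*(-1/90403) = 561785/90403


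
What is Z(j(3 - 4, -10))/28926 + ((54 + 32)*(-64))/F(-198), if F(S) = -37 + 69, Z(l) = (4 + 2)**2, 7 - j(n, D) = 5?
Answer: -276402/1607 ≈ -172.00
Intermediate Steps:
j(n, D) = 2 (j(n, D) = 7 - 1*5 = 7 - 5 = 2)
Z(l) = 36 (Z(l) = 6**2 = 36)
F(S) = 32
Z(j(3 - 4, -10))/28926 + ((54 + 32)*(-64))/F(-198) = 36/28926 + ((54 + 32)*(-64))/32 = 36*(1/28926) + (86*(-64))*(1/32) = 2/1607 - 5504*1/32 = 2/1607 - 172 = -276402/1607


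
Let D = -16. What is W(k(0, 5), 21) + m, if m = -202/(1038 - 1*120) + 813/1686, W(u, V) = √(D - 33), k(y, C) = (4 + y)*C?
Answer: 67627/257958 + 7*I ≈ 0.26216 + 7.0*I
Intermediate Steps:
k(y, C) = C*(4 + y)
W(u, V) = 7*I (W(u, V) = √(-16 - 33) = √(-49) = 7*I)
m = 67627/257958 (m = -202/(1038 - 120) + 813*(1/1686) = -202/918 + 271/562 = -202*1/918 + 271/562 = -101/459 + 271/562 = 67627/257958 ≈ 0.26216)
W(k(0, 5), 21) + m = 7*I + 67627/257958 = 67627/257958 + 7*I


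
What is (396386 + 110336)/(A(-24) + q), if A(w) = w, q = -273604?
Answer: -253361/136814 ≈ -1.8519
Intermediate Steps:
(396386 + 110336)/(A(-24) + q) = (396386 + 110336)/(-24 - 273604) = 506722/(-273628) = 506722*(-1/273628) = -253361/136814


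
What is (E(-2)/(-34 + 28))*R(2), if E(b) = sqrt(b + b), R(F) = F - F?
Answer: 0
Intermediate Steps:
R(F) = 0
E(b) = sqrt(2)*sqrt(b) (E(b) = sqrt(2*b) = sqrt(2)*sqrt(b))
(E(-2)/(-34 + 28))*R(2) = ((sqrt(2)*sqrt(-2))/(-34 + 28))*0 = ((sqrt(2)*(I*sqrt(2)))/(-6))*0 = ((2*I)*(-1/6))*0 = -I/3*0 = 0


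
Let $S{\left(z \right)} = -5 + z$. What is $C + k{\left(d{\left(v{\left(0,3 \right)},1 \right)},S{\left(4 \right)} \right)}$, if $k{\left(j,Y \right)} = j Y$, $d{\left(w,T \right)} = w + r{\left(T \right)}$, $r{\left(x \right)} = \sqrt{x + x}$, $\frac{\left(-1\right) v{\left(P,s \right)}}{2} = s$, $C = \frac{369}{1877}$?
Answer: $\frac{11631}{1877} - \sqrt{2} \approx 4.7824$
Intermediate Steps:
$C = \frac{369}{1877}$ ($C = 369 \cdot \frac{1}{1877} = \frac{369}{1877} \approx 0.19659$)
$v{\left(P,s \right)} = - 2 s$
$r{\left(x \right)} = \sqrt{2} \sqrt{x}$ ($r{\left(x \right)} = \sqrt{2 x} = \sqrt{2} \sqrt{x}$)
$d{\left(w,T \right)} = w + \sqrt{2} \sqrt{T}$
$k{\left(j,Y \right)} = Y j$
$C + k{\left(d{\left(v{\left(0,3 \right)},1 \right)},S{\left(4 \right)} \right)} = \frac{369}{1877} + \left(-5 + 4\right) \left(\left(-2\right) 3 + \sqrt{2} \sqrt{1}\right) = \frac{369}{1877} - \left(-6 + \sqrt{2} \cdot 1\right) = \frac{369}{1877} - \left(-6 + \sqrt{2}\right) = \frac{369}{1877} + \left(6 - \sqrt{2}\right) = \frac{11631}{1877} - \sqrt{2}$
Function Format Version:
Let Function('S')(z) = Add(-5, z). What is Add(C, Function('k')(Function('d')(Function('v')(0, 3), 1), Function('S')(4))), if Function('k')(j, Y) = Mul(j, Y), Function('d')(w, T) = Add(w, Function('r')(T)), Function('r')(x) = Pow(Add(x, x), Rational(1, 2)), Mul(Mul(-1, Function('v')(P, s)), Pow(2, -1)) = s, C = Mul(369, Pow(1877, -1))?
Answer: Add(Rational(11631, 1877), Mul(-1, Pow(2, Rational(1, 2)))) ≈ 4.7824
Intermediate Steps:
C = Rational(369, 1877) (C = Mul(369, Rational(1, 1877)) = Rational(369, 1877) ≈ 0.19659)
Function('v')(P, s) = Mul(-2, s)
Function('r')(x) = Mul(Pow(2, Rational(1, 2)), Pow(x, Rational(1, 2))) (Function('r')(x) = Pow(Mul(2, x), Rational(1, 2)) = Mul(Pow(2, Rational(1, 2)), Pow(x, Rational(1, 2))))
Function('d')(w, T) = Add(w, Mul(Pow(2, Rational(1, 2)), Pow(T, Rational(1, 2))))
Function('k')(j, Y) = Mul(Y, j)
Add(C, Function('k')(Function('d')(Function('v')(0, 3), 1), Function('S')(4))) = Add(Rational(369, 1877), Mul(Add(-5, 4), Add(Mul(-2, 3), Mul(Pow(2, Rational(1, 2)), Pow(1, Rational(1, 2)))))) = Add(Rational(369, 1877), Mul(-1, Add(-6, Mul(Pow(2, Rational(1, 2)), 1)))) = Add(Rational(369, 1877), Mul(-1, Add(-6, Pow(2, Rational(1, 2))))) = Add(Rational(369, 1877), Add(6, Mul(-1, Pow(2, Rational(1, 2))))) = Add(Rational(11631, 1877), Mul(-1, Pow(2, Rational(1, 2))))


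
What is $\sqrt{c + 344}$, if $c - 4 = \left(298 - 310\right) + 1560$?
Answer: $2 \sqrt{474} \approx 43.543$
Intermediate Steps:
$c = 1552$ ($c = 4 + \left(\left(298 - 310\right) + 1560\right) = 4 + \left(-12 + 1560\right) = 4 + 1548 = 1552$)
$\sqrt{c + 344} = \sqrt{1552 + 344} = \sqrt{1896} = 2 \sqrt{474}$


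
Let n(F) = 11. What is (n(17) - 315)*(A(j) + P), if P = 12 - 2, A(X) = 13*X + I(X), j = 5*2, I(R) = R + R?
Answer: -48640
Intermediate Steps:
I(R) = 2*R
j = 10
A(X) = 15*X (A(X) = 13*X + 2*X = 15*X)
P = 10
(n(17) - 315)*(A(j) + P) = (11 - 315)*(15*10 + 10) = -304*(150 + 10) = -304*160 = -48640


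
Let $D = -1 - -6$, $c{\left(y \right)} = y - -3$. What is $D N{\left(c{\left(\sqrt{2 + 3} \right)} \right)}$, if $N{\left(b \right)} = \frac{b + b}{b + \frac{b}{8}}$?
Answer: $\frac{80}{9} \approx 8.8889$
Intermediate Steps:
$c{\left(y \right)} = 3 + y$ ($c{\left(y \right)} = y + 3 = 3 + y$)
$N{\left(b \right)} = \frac{16}{9}$ ($N{\left(b \right)} = \frac{2 b}{b + b \frac{1}{8}} = \frac{2 b}{b + \frac{b}{8}} = \frac{2 b}{\frac{9}{8} b} = 2 b \frac{8}{9 b} = \frac{16}{9}$)
$D = 5$ ($D = -1 + 6 = 5$)
$D N{\left(c{\left(\sqrt{2 + 3} \right)} \right)} = 5 \cdot \frac{16}{9} = \frac{80}{9}$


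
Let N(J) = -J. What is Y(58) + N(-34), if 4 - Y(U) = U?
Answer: -20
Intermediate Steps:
Y(U) = 4 - U
Y(58) + N(-34) = (4 - 1*58) - 1*(-34) = (4 - 58) + 34 = -54 + 34 = -20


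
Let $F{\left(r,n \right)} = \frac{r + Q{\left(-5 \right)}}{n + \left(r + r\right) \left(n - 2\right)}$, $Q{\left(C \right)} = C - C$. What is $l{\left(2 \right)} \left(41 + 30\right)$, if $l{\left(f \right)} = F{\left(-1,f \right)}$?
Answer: $- \frac{71}{2} \approx -35.5$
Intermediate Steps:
$Q{\left(C \right)} = 0$
$F{\left(r,n \right)} = \frac{r}{n + 2 r \left(-2 + n\right)}$ ($F{\left(r,n \right)} = \frac{r + 0}{n + \left(r + r\right) \left(n - 2\right)} = \frac{r}{n + 2 r \left(-2 + n\right)}$)
$l{\left(f \right)} = - \frac{1}{4 - f}$ ($l{\left(f \right)} = - \frac{1}{f - -4 + 2 f \left(-1\right)} = - \frac{1}{f + 4 - 2 f} = - \frac{1}{4 - f}$)
$l{\left(2 \right)} \left(41 + 30\right) = \frac{41 + 30}{-4 + 2} = \frac{1}{-2} \cdot 71 = \left(- \frac{1}{2}\right) 71 = - \frac{71}{2}$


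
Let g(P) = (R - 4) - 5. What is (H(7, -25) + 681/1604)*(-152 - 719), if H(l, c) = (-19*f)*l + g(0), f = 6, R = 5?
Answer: 1119868217/1604 ≈ 6.9817e+5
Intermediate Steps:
g(P) = -4 (g(P) = (5 - 4) - 5 = 1 - 5 = -4)
H(l, c) = -4 - 114*l (H(l, c) = (-19*6)*l - 4 = -114*l - 4 = -4 - 114*l)
(H(7, -25) + 681/1604)*(-152 - 719) = ((-4 - 114*7) + 681/1604)*(-152 - 719) = ((-4 - 798) + 681*(1/1604))*(-871) = (-802 + 681/1604)*(-871) = -1285727/1604*(-871) = 1119868217/1604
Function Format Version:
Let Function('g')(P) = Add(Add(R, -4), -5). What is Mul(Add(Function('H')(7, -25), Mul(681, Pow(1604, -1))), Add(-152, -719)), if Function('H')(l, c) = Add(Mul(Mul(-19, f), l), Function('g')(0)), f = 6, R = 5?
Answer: Rational(1119868217, 1604) ≈ 6.9817e+5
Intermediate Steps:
Function('g')(P) = -4 (Function('g')(P) = Add(Add(5, -4), -5) = Add(1, -5) = -4)
Function('H')(l, c) = Add(-4, Mul(-114, l)) (Function('H')(l, c) = Add(Mul(Mul(-19, 6), l), -4) = Add(Mul(-114, l), -4) = Add(-4, Mul(-114, l)))
Mul(Add(Function('H')(7, -25), Mul(681, Pow(1604, -1))), Add(-152, -719)) = Mul(Add(Add(-4, Mul(-114, 7)), Mul(681, Pow(1604, -1))), Add(-152, -719)) = Mul(Add(Add(-4, -798), Mul(681, Rational(1, 1604))), -871) = Mul(Add(-802, Rational(681, 1604)), -871) = Mul(Rational(-1285727, 1604), -871) = Rational(1119868217, 1604)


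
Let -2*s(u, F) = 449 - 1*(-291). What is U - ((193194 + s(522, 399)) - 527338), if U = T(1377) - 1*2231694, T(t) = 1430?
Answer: -1895750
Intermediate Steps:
s(u, F) = -370 (s(u, F) = -(449 - 1*(-291))/2 = -(449 + 291)/2 = -1/2*740 = -370)
U = -2230264 (U = 1430 - 1*2231694 = 1430 - 2231694 = -2230264)
U - ((193194 + s(522, 399)) - 527338) = -2230264 - ((193194 - 370) - 527338) = -2230264 - (192824 - 527338) = -2230264 - 1*(-334514) = -2230264 + 334514 = -1895750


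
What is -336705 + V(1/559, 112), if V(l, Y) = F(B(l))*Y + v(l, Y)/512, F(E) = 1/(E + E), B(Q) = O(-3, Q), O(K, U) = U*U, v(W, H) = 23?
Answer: 8787062295/512 ≈ 1.7162e+7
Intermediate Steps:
O(K, U) = U**2
B(Q) = Q**2
F(E) = 1/(2*E)
V(l, Y) = 23/512 + Y/(2*l**2) (V(l, Y) = (1/(2*(l**2)))*Y + 23/512 = (1/(2*l**2))*Y + 23*(1/512) = Y/(2*l**2) + 23/512 = 23/512 + Y/(2*l**2))
-336705 + V(1/559, 112) = -336705 + (23/512 + (1/2)*112/(1/559)**2) = -336705 + (23/512 + (1/2)*112*312481) = -336705 + (23/512 + 17498936) = -336705 + 8959455255/512 = 8787062295/512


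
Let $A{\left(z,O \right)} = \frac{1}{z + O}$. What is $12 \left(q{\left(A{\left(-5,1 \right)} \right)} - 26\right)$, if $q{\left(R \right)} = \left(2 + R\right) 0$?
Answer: $-312$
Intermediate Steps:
$A{\left(z,O \right)} = \frac{1}{O + z}$
$q{\left(R \right)} = 0$
$12 \left(q{\left(A{\left(-5,1 \right)} \right)} - 26\right) = 12 \left(0 - 26\right) = 12 \left(-26\right) = -312$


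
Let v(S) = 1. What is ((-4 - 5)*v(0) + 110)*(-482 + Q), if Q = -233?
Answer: -72215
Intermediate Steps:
((-4 - 5)*v(0) + 110)*(-482 + Q) = ((-4 - 5)*1 + 110)*(-482 - 233) = (-9*1 + 110)*(-715) = (-9 + 110)*(-715) = 101*(-715) = -72215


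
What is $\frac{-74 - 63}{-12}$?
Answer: $\frac{137}{12} \approx 11.417$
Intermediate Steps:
$\frac{-74 - 63}{-12} = \left(-74 - 63\right) \left(- \frac{1}{12}\right) = \left(-137\right) \left(- \frac{1}{12}\right) = \frac{137}{12}$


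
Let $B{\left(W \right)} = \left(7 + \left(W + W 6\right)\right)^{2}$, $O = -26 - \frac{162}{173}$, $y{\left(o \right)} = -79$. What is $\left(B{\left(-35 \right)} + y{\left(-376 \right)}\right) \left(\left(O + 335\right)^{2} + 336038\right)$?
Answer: $\frac{729554911966755}{29929} \approx 2.4376 \cdot 10^{10}$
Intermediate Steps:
$O = - \frac{4660}{173}$ ($O = -26 - 162 \cdot \frac{1}{173} = -26 - \frac{162}{173} = - \frac{4660}{173} \approx -26.936$)
$B{\left(W \right)} = \left(7 + 7 W\right)^{2}$ ($B{\left(W \right)} = \left(7 + \left(W + 6 W\right)\right)^{2} = \left(7 + 7 W\right)^{2}$)
$\left(B{\left(-35 \right)} + y{\left(-376 \right)}\right) \left(\left(O + 335\right)^{2} + 336038\right) = \left(49 \left(1 - 35\right)^{2} - 79\right) \left(\left(- \frac{4660}{173} + 335\right)^{2} + 336038\right) = \left(49 \left(-34\right)^{2} - 79\right) \left(\left(\frac{53295}{173}\right)^{2} + 336038\right) = \left(49 \cdot 1156 - 79\right) \left(\frac{2840357025}{29929} + 336038\right) = \left(56644 - 79\right) \frac{12897638327}{29929} = 56565 \cdot \frac{12897638327}{29929} = \frac{729554911966755}{29929}$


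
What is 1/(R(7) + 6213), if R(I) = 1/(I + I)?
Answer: 14/86983 ≈ 0.00016095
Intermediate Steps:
R(I) = 1/(2*I)
1/(R(7) + 6213) = 1/((½)/7 + 6213) = 1/((½)*(⅐) + 6213) = 1/(1/14 + 6213) = 1/(86983/14) = 14/86983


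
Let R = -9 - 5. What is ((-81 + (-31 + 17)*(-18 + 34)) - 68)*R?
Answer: 5222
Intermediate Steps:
R = -14
((-81 + (-31 + 17)*(-18 + 34)) - 68)*R = ((-81 + (-31 + 17)*(-18 + 34)) - 68)*(-14) = ((-81 - 14*16) - 68)*(-14) = ((-81 - 224) - 68)*(-14) = (-305 - 68)*(-14) = -373*(-14) = 5222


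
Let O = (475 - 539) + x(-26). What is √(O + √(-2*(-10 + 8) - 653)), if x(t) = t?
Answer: √(-90 + I*√649) ≈ 1.3297 + 9.5796*I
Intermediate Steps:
O = -90 (O = (475 - 539) - 26 = -64 - 26 = -90)
√(O + √(-2*(-10 + 8) - 653)) = √(-90 + √(-2*(-10 + 8) - 653)) = √(-90 + √(-2*(-2) - 653)) = √(-90 + √(4 - 653)) = √(-90 + √(-649)) = √(-90 + I*√649)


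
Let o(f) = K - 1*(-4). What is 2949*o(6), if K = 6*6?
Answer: 117960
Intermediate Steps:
K = 36
o(f) = 40 (o(f) = 36 - 1*(-4) = 36 + 4 = 40)
2949*o(6) = 2949*40 = 117960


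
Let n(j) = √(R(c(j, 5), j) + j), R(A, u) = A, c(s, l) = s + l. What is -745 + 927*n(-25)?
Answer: -745 + 2781*I*√5 ≈ -745.0 + 6218.5*I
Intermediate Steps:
c(s, l) = l + s
n(j) = √(5 + 2*j) (n(j) = √((5 + j) + j) = √(5 + 2*j))
-745 + 927*n(-25) = -745 + 927*√(5 + 2*(-25)) = -745 + 927*√(5 - 50) = -745 + 927*√(-45) = -745 + 927*(3*I*√5) = -745 + 2781*I*√5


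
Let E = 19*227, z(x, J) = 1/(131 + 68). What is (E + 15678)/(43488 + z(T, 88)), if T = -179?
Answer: 3978209/8654113 ≈ 0.45969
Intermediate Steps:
z(x, J) = 1/199
E = 4313
(E + 15678)/(43488 + z(T, 88)) = (4313 + 15678)/(43488 + 1/199) = 19991/(8654113/199) = 19991*(199/8654113) = 3978209/8654113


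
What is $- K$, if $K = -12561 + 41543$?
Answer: $-28982$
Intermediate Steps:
$K = 28982$
$- K = \left(-1\right) 28982 = -28982$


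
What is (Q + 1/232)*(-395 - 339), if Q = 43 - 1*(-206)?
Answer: -21201223/116 ≈ -1.8277e+5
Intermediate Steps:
Q = 249 (Q = 43 + 206 = 249)
(Q + 1/232)*(-395 - 339) = (249 + 1/232)*(-395 - 339) = (249 + 1/232)*(-734) = (57769/232)*(-734) = -21201223/116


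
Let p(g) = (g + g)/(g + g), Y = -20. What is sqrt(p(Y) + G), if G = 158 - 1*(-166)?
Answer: 5*sqrt(13) ≈ 18.028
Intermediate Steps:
p(g) = 1 (p(g) = (2*g)/((2*g)) = (2*g)*(1/(2*g)) = 1)
G = 324 (G = 158 + 166 = 324)
sqrt(p(Y) + G) = sqrt(1 + 324) = sqrt(325) = 5*sqrt(13)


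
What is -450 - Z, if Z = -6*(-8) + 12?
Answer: -510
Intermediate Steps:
Z = 60 (Z = 48 + 12 = 60)
-450 - Z = -450 - 1*60 = -450 - 60 = -510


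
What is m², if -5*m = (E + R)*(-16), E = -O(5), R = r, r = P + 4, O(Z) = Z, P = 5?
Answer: 4096/25 ≈ 163.84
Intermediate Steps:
r = 9 (r = 5 + 4 = 9)
R = 9
E = -5 (E = -1*5 = -5)
m = 64/5 (m = -(-5 + 9)*(-16)/5 = -4*(-16)/5 = -⅕*(-64) = 64/5 ≈ 12.800)
m² = (64/5)² = 4096/25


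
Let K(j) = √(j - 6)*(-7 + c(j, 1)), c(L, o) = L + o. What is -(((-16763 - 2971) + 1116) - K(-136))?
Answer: 18618 - 142*I*√142 ≈ 18618.0 - 1692.1*I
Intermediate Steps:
K(j) = (-6 + j)^(3/2) (K(j) = √(j - 6)*(-7 + (j + 1)) = √(-6 + j)*(-7 + (1 + j)) = √(-6 + j)*(-6 + j) = (-6 + j)^(3/2))
-(((-16763 - 2971) + 1116) - K(-136)) = -(((-16763 - 2971) + 1116) - (-6 - 136)^(3/2)) = -((-19734 + 1116) - (-142)^(3/2)) = -(-18618 - (-142)*I*√142) = -(-18618 + 142*I*√142) = 18618 - 142*I*√142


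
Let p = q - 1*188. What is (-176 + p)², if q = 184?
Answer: 32400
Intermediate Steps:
p = -4 (p = 184 - 1*188 = 184 - 188 = -4)
(-176 + p)² = (-176 - 4)² = (-180)² = 32400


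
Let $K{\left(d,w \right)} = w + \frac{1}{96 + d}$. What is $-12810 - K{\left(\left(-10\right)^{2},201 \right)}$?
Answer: $- \frac{2550157}{196} \approx -13011.0$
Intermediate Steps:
$-12810 - K{\left(\left(-10\right)^{2},201 \right)} = -12810 - \frac{1 + 96 \cdot 201 + \left(-10\right)^{2} \cdot 201}{96 + \left(-10\right)^{2}} = -12810 - \frac{1 + 19296 + 100 \cdot 201}{96 + 100} = -12810 - \frac{1 + 19296 + 20100}{196} = -12810 - \frac{1}{196} \cdot 39397 = -12810 - \frac{39397}{196} = - \frac{2550157}{196}$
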